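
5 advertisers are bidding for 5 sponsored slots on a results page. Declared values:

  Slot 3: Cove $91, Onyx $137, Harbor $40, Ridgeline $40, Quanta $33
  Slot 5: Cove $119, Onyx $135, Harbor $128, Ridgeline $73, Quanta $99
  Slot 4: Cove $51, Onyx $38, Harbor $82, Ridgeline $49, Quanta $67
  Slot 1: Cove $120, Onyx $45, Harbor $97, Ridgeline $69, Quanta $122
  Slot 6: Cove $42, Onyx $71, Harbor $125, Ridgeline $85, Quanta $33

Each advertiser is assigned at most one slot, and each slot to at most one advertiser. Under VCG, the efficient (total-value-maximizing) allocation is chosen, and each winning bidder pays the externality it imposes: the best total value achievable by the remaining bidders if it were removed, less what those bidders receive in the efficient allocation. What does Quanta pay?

Quanta pays $40.

Efficient allocation: Cove→Slot 5 ($119), Onyx→Slot 3 ($137), Harbor→Slot 6 ($125), Ridgeline→Slot 4 ($49), Quanta→Slot 1 ($122); total welfare W = $552.
Quanta receives Slot 1 at value $122, so the others get W − 122 = $430.
Without Quanta: best allocation of the remaining 4 bidders over all 5 slots is Cove→Slot 1 ($120), Onyx→Slot 3 ($137), Harbor→Slot 5 ($128), Ridgeline→Slot 6 ($85), total $470.
VCG payment = (others' best without Quanta) − (others' welfare with Quanta) = 470 − 430 = $40.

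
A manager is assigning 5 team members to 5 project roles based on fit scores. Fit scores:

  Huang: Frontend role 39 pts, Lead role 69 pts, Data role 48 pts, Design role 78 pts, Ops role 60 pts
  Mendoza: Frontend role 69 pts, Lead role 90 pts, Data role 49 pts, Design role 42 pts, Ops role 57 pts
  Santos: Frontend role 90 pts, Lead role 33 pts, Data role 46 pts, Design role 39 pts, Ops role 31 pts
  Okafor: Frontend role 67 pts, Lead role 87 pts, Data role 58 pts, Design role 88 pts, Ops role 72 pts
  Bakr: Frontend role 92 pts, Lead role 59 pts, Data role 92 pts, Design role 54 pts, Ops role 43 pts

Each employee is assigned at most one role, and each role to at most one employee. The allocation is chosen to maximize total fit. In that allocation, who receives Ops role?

This is a one-to-one assignment (maximum-weight bipartite matching).
Optimal: Huang→Design role (78 pts), Mendoza→Lead role (90 pts), Santos→Frontend role (90 pts), Okafor→Ops role (72 pts), Bakr→Data role (92 pts) — total 78+90+90+72+92 = 422 pts.
Column-greedy (each role in turn goes to its best remaining employee) gives 349 pts, worse by 73.
Next-best assignment: Huang→Ops role, Mendoza→Lead role, Santos→Frontend role, Okafor→Design role, Bakr→Data role = 420 pts.
Swapping Huang↔Okafor (Huang→Ops role 60 pts, Okafor→Design role 88 pts) loses 2.
Okafor's own top role is Design role (88 pts), but forcing Okafor→Design role and reassigning the rest optimally gives only 420 pts — worse by 2.

Okafor receives Ops role.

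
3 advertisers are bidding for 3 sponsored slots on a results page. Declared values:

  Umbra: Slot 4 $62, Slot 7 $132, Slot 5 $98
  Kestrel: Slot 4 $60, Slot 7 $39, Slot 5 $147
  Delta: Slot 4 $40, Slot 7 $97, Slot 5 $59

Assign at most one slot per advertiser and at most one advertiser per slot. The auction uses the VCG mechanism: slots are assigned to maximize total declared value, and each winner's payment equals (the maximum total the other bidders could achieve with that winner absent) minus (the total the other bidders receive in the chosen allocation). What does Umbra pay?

Efficient allocation: Umbra→Slot 7 ($132), Kestrel→Slot 5 ($147), Delta→Slot 4 ($40); total welfare W = $319.
Umbra receives Slot 7 at value $132, so the others get W − 132 = $187.
Without Umbra: best allocation of the remaining 2 bidders over all 3 slots is Kestrel→Slot 5 ($147), Delta→Slot 7 ($97), total $244.
VCG payment = (others' best without Umbra) − (others' welfare with Umbra) = 244 − 187 = $57.

Umbra pays $57.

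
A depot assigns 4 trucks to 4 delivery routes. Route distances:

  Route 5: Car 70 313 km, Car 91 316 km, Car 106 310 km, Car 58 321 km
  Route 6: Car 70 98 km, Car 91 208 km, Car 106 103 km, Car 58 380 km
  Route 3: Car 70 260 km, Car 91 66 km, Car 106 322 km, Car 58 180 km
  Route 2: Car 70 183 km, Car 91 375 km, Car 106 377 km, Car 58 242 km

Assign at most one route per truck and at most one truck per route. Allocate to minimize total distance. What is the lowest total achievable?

Treat this as an assignment problem: match each truck to one route.
Optimal: Car 70→Route 2 (183 km), Car 91→Route 3 (66 km), Car 106→Route 6 (103 km), Car 58→Route 5 (321 km) — total 183+66+103+321 = 673 km.
Swapping Car 91↔Car 58 (Car 91→Route 5 316 km, Car 58→Route 3 180 km) adds 109.
Every other assignment is strictly worse.

Min total: 673 km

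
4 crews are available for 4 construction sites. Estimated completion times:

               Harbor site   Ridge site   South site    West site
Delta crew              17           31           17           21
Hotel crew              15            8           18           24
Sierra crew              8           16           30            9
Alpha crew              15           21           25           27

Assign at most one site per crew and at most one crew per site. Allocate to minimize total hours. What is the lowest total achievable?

Min total: 49 hours

Treat this as an assignment problem: match each crew to one site.
Optimal: Delta crew→South site (17 hours), Hotel crew→Ridge site (8 hours), Sierra crew→West site (9 hours), Alpha crew→Harbor site (15 hours) — total 17+8+9+15 = 49 hours.
Row-greedy (each crew in turn takes its cheapest remaining site) gives 59 hours, worse by 10.
Next-best assignment: Delta crew→Harbor site, Hotel crew→Ridge site, Sierra crew→West site, Alpha crew→South site = 59 hours.
Swapping Alpha crew↔Hotel crew (Alpha crew→Ridge site 21 hours, Hotel crew→Harbor site 15 hours) adds 13.
No other one-to-one assignment undercuts 49 hours.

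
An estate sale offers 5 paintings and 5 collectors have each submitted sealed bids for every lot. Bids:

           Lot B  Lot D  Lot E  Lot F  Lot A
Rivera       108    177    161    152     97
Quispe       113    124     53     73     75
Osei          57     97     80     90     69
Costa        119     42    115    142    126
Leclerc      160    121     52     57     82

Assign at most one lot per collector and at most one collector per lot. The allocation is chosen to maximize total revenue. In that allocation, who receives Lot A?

Costa receives Lot A.

Optimal: Rivera→Lot E ($161), Quispe→Lot D ($124), Osei→Lot F ($90), Costa→Lot A ($126), Leclerc→Lot B ($160) — total 161+124+90+126+160 = $661.
Column-greedy (each lot in turn goes to its best remaining collector) gives $617, worse by 44.
No other one-to-one assignment exceeds $661.
Costa's own top lot is Lot F ($142), but forcing Costa→Lot F and reassigning the rest optimally gives only $656 — worse by 5.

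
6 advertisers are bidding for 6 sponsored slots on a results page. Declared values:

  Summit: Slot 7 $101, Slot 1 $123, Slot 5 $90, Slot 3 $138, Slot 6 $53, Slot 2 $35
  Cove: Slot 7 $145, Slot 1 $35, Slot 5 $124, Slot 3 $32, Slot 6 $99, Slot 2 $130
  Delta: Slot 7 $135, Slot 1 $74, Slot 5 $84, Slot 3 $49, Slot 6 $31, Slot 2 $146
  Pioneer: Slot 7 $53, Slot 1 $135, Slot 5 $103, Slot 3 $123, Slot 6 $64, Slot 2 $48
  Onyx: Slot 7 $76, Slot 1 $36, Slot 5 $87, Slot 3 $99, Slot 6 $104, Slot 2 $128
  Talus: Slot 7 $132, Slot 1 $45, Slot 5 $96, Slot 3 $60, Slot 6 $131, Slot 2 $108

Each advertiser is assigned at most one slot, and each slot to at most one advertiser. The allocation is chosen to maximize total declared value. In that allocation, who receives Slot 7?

Optimal: Summit→Slot 3 ($138), Cove→Slot 5 ($124), Delta→Slot 7 ($135), Pioneer→Slot 1 ($135), Onyx→Slot 2 ($128), Talus→Slot 6 ($131) — total 138+124+135+135+128+131 = $791.
Row-greedy (each advertiser in turn takes its best remaining slot) gives $764, worse by 27.
Every other assignment is strictly worse.
Delta's own top slot is Slot 2 ($146), but forcing Delta→Slot 2 and reassigning the rest optimally gives only $782 — worse by 9.

Delta receives Slot 7.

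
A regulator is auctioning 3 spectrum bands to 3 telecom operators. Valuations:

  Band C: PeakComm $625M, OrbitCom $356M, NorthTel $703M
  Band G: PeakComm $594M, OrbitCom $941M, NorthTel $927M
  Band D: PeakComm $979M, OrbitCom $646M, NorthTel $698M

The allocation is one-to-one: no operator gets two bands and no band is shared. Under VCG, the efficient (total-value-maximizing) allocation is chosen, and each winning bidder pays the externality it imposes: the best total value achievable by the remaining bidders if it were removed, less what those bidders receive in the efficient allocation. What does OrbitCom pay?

Efficient allocation: PeakComm→Band D ($979M), OrbitCom→Band G ($941M), NorthTel→Band C ($703M); total welfare W = $2623M.
OrbitCom receives Band G at value $941M, so the others get W − 941 = $1682M.
Without OrbitCom: best allocation of the remaining 2 bidders over all 3 bands is PeakComm→Band D ($979M), NorthTel→Band G ($927M), total $1906M.
VCG payment = (others' best without OrbitCom) − (others' welfare with OrbitCom) = 1906 − 1682 = $224M.

OrbitCom pays $224M.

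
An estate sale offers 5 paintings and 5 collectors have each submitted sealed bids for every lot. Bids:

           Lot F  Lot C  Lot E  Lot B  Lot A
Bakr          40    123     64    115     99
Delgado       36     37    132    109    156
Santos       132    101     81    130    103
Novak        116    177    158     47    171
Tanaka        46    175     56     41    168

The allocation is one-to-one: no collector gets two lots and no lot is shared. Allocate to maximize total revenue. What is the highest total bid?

This is the linear assignment problem.
Optimal: Bakr→Lot B ($115), Delgado→Lot A ($156), Santos→Lot F ($132), Novak→Lot E ($158), Tanaka→Lot C ($175) — total 115+156+132+158+175 = $736.

Maximum total: $736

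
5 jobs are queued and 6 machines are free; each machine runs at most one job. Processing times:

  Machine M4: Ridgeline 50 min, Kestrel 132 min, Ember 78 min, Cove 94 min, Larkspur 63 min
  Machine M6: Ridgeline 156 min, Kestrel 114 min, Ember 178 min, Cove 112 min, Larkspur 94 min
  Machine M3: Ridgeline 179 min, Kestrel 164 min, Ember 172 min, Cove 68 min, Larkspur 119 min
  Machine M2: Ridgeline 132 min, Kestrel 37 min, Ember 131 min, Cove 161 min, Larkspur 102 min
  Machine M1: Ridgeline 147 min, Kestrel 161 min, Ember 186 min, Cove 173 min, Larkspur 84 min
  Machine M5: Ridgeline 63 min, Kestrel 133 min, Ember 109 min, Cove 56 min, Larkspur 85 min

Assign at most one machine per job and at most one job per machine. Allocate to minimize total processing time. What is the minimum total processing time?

Minimum total: 330 min

Treat this as an assignment problem: match each job to one machine.
Optimal: Ridgeline→Machine M5 (63 min), Kestrel→Machine M2 (37 min), Ember→Machine M4 (78 min), Cove→Machine M3 (68 min), Larkspur→Machine M1 (84 min) — total 63+37+78+68+84 = 330 min.
Next-best assignment: Ridgeline→Machine M5, Kestrel→Machine M2, Ember→Machine M4, Cove→Machine M3, Larkspur→Machine M6 = 340 min.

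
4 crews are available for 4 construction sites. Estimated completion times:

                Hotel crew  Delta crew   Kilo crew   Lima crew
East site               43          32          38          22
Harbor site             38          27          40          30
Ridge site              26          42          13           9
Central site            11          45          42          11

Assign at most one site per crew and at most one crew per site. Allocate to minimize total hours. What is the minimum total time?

Min total: 73 hours

Optimal: Hotel crew→Central site (11 hours), Delta crew→Harbor site (27 hours), Kilo crew→Ridge site (13 hours), Lima crew→East site (22 hours) — total 11+27+13+22 = 73 hours.
Min-entry greedy (repeatedly take the single cheapest remaining cell) gives 85 hours, worse by 12.
Every other assignment is strictly worse.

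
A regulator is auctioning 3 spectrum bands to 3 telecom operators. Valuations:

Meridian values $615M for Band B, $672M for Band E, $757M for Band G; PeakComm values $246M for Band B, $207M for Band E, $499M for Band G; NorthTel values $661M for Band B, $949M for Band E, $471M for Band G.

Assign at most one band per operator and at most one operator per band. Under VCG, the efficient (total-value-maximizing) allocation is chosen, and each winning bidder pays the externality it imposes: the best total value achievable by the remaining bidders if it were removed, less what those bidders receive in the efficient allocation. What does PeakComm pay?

Efficient allocation: Meridian→Band B ($615M), PeakComm→Band G ($499M), NorthTel→Band E ($949M); total welfare W = $2063M.
PeakComm receives Band G at value $499M, so the others get W − 499 = $1564M.
Without PeakComm: best allocation of the remaining 2 bidders over all 3 bands is Meridian→Band G ($757M), NorthTel→Band E ($949M), total $1706M.
VCG payment = (others' best without PeakComm) − (others' welfare with PeakComm) = 1706 − 1564 = $142M.

PeakComm pays $142M.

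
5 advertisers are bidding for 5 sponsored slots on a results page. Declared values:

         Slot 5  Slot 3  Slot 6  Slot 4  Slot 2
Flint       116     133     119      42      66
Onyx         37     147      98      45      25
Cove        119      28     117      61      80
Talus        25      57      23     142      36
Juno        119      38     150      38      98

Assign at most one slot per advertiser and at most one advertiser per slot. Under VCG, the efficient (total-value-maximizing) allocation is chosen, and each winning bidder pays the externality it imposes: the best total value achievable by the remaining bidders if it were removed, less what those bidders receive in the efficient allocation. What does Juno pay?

Efficient allocation: Flint→Slot 5 ($116), Onyx→Slot 3 ($147), Cove→Slot 2 ($80), Talus→Slot 4 ($142), Juno→Slot 6 ($150); total welfare W = $635.
Juno receives Slot 6 at value $150, so the others get W − 150 = $485.
Without Juno: best allocation of the remaining 4 bidders over all 5 slots is Flint→Slot 6 ($119), Onyx→Slot 3 ($147), Cove→Slot 5 ($119), Talus→Slot 4 ($142), total $527.
VCG payment = (others' best without Juno) − (others' welfare with Juno) = 527 − 485 = $42.

Juno pays $42.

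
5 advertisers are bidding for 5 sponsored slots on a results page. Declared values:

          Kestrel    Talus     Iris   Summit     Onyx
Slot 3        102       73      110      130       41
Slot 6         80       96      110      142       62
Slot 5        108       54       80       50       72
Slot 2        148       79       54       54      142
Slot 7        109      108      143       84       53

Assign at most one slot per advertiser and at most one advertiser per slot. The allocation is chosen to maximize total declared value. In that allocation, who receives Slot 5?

Treat this as an assignment problem: match each advertiser to one slot.
Optimal: Kestrel→Slot 5 ($108), Talus→Slot 6 ($96), Iris→Slot 7 ($143), Summit→Slot 3 ($130), Onyx→Slot 2 ($142) — total 108+96+143+130+142 = $619.
Max-entry greedy (repeatedly take the single best remaining cell) gives $578, worse by 41.
Checked against all permutations: $619 is optimal.
Kestrel's own top slot is Slot 2 ($148), but forcing Kestrel→Slot 2 and reassigning the rest optimally gives only $589 — worse by 30.

Kestrel receives Slot 5.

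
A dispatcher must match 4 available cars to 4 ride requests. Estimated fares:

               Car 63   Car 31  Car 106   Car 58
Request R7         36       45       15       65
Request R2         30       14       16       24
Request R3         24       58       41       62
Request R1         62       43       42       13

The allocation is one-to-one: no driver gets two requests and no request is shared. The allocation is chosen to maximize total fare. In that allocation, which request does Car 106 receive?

This is a one-to-one assignment (maximum-weight bipartite matching).
Optimal: Car 63→Request R1 ($62), Car 31→Request R3 ($58), Car 106→Request R2 ($16), Car 58→Request R7 ($65) — total 62+58+16+65 = $201.
Column-greedy (each request in turn goes to its best remaining driver) gives $195, worse by 6.
Next-best assignment: Car 63→Request R2, Car 31→Request R3, Car 106→Request R1, Car 58→Request R7 = $195.
Swapping Car 31↔Car 58 (Car 31→Request R7 $45, Car 58→Request R3 $62) loses 16.
No other one-to-one assignment exceeds $201.
Car 106's own top request is Request R1 ($42), but forcing Car 106→Request R1 and reassigning the rest optimally gives only $195 — worse by 6.

Car 106 receives Request R2.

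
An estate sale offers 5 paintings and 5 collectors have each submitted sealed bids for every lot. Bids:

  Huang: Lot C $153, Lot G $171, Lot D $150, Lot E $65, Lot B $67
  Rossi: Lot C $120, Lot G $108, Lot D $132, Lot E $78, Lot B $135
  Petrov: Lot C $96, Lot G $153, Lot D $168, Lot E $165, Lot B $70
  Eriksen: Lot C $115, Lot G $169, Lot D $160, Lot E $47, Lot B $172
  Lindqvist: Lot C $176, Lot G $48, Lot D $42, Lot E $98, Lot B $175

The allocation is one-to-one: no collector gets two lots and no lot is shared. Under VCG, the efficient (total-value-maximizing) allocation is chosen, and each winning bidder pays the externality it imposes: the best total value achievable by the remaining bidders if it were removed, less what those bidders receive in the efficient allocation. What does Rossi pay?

Efficient allocation: Huang→Lot G ($171), Rossi→Lot D ($132), Petrov→Lot E ($165), Eriksen→Lot B ($172), Lindqvist→Lot C ($176); total welfare W = $816.
Rossi receives Lot D at value $132, so the others get W − 132 = $684.
Without Rossi: best allocation of the remaining 4 bidders over all 5 lots is Huang→Lot G ($171), Petrov→Lot D ($168), Eriksen→Lot B ($172), Lindqvist→Lot C ($176), total $687.
VCG payment = (others' best without Rossi) − (others' welfare with Rossi) = 687 − 684 = $3.

Rossi pays $3.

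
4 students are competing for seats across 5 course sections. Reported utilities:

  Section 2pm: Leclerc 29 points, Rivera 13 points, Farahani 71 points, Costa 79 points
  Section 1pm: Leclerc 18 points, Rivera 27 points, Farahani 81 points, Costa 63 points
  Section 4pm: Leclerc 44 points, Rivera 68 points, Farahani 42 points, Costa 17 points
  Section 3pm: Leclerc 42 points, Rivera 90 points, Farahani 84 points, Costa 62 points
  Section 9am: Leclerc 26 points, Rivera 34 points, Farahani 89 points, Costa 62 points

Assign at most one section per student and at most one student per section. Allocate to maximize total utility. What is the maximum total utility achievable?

This is a one-to-one assignment (maximum-weight bipartite matching).
Optimal: Leclerc→Section 4pm (44 points), Rivera→Section 3pm (90 points), Farahani→Section 9am (89 points), Costa→Section 2pm (79 points) — total 44+90+89+79 = 302 points.

Maximum total: 302 points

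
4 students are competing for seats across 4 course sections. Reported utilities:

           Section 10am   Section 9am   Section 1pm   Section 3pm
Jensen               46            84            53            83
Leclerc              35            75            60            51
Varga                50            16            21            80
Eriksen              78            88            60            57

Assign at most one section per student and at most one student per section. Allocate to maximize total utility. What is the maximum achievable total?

Max total: 302 points

Treat this as an assignment problem: match each student to one section.
Optimal: Jensen→Section 9am (84 points), Leclerc→Section 1pm (60 points), Varga→Section 3pm (80 points), Eriksen→Section 10am (78 points) — total 84+60+80+78 = 302 points.
Max-entry greedy (repeatedly take the single best remaining cell) gives 281 points, worse by 21.
Next-best assignment: Jensen→Section 1pm, Leclerc→Section 9am, Varga→Section 3pm, Eriksen→Section 10am = 286 points.
Swapping Leclerc↔Eriksen (Leclerc→Section 10am 35 points, Eriksen→Section 1pm 60 points) loses 43.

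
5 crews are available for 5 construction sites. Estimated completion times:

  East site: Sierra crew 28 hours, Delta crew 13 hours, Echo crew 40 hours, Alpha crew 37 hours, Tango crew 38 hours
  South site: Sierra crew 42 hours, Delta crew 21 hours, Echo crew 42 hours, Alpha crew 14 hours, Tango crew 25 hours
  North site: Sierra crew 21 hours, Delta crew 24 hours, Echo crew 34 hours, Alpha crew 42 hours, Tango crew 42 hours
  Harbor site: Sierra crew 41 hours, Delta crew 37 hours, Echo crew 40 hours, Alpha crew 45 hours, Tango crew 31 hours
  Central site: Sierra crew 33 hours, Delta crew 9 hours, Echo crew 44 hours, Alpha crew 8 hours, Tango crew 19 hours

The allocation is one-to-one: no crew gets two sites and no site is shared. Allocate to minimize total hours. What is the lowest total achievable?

Treat this as an assignment problem: match each crew to one site.
Optimal: Sierra crew→North site (21 hours), Delta crew→East site (13 hours), Echo crew→Harbor site (40 hours), Alpha crew→South site (14 hours), Tango crew→Central site (19 hours) — total 21+13+40+14+19 = 107 hours.
Column-greedy (each site in turn goes to its cheapest remaining crew) gives 123 hours, worse by 16.

Minimum total: 107 hours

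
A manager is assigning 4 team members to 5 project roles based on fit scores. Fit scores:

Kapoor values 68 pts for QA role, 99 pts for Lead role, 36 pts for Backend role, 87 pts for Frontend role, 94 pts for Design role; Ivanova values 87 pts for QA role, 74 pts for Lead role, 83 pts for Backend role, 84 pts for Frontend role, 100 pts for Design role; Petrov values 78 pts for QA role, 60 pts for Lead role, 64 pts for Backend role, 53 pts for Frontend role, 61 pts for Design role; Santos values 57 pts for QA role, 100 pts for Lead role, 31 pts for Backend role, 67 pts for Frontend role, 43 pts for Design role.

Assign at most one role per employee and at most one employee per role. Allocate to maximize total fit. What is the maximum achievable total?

Max total: 365 pts

Optimal: Kapoor→Frontend role (87 pts), Ivanova→Design role (100 pts), Petrov→QA role (78 pts), Santos→Lead role (100 pts) — total 87+100+78+100 = 365 pts.
Row-greedy (each employee in turn takes its best remaining role) gives 344 pts, worse by 21.
Next-best assignment: Kapoor→Design role, Ivanova→Frontend role, Petrov→QA role, Santos→Lead role = 356 pts.
Checked against all permutations: 365 pts is optimal.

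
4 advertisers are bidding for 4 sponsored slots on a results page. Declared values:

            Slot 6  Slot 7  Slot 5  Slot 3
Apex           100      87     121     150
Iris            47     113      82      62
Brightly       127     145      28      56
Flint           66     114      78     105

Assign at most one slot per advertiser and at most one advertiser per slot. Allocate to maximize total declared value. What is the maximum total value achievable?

Max total: $473

This is a one-to-one assignment (maximum-weight bipartite matching).
Optimal: Apex→Slot 3 ($150), Iris→Slot 5 ($82), Brightly→Slot 6 ($127), Flint→Slot 7 ($114) — total 150+82+127+114 = $473.
Max-entry greedy (repeatedly take the single best remaining cell) gives $443, worse by 30.
Next-best assignment: Apex→Slot 3, Iris→Slot 7, Brightly→Slot 6, Flint→Slot 5 = $468.
Swapping Brightly↔Flint (Brightly→Slot 7 $145, Flint→Slot 6 $66) loses 30.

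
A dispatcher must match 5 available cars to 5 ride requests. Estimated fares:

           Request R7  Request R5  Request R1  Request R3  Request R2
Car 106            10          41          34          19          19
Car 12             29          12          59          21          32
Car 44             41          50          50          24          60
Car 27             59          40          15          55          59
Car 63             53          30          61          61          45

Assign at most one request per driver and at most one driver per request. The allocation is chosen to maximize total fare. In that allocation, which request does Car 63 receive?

Optimal: Car 106→Request R5 ($41), Car 12→Request R1 ($59), Car 44→Request R2 ($60), Car 27→Request R7 ($59), Car 63→Request R3 ($61) — total 41+59+60+59+61 = $280.
Column-greedy (each request in turn goes to its best remaining driver) gives $210, worse by 70.
Next-best assignment: Car 106→Request R5, Car 12→Request R1, Car 44→Request R2, Car 27→Request R3, Car 63→Request R7 = $268.
No other one-to-one assignment exceeds $280.
Car 63's own top request is Request R1 ($61), but forcing Car 63→Request R1 and reassigning the rest optimally gives only $246 — worse by 34.

Car 63 receives Request R3.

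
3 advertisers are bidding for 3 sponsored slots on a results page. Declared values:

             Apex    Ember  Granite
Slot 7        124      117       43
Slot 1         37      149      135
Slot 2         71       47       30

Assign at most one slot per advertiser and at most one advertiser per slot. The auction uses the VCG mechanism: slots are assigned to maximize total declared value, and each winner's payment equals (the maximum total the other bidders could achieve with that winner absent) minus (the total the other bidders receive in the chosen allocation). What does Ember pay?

Ember pays $53.

Efficient allocation: Apex→Slot 2 ($71), Ember→Slot 7 ($117), Granite→Slot 1 ($135); total welfare W = $323.
Ember receives Slot 7 at value $117, so the others get W − 117 = $206.
Without Ember: best allocation of the remaining 2 bidders over all 3 slots is Apex→Slot 7 ($124), Granite→Slot 1 ($135), total $259.
VCG payment = (others' best without Ember) − (others' welfare with Ember) = 259 − 206 = $53.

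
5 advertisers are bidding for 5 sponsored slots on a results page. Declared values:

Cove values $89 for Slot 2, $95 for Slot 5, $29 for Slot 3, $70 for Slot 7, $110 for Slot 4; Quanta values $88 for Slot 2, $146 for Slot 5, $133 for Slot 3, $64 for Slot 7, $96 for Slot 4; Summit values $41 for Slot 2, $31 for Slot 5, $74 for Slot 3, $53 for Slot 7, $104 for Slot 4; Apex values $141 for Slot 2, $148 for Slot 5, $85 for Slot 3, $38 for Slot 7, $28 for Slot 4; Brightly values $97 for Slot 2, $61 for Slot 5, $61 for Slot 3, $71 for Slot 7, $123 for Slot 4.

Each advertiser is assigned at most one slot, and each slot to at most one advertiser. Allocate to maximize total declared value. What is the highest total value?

Max total: $554

Optimal: Cove→Slot 7 ($70), Quanta→Slot 5 ($146), Summit→Slot 3 ($74), Apex→Slot 2 ($141), Brightly→Slot 4 ($123) — total 70+146+74+141+123 = $554.
Column-greedy (each slot in turn goes to its best remaining advertiser) gives $542, worse by 12.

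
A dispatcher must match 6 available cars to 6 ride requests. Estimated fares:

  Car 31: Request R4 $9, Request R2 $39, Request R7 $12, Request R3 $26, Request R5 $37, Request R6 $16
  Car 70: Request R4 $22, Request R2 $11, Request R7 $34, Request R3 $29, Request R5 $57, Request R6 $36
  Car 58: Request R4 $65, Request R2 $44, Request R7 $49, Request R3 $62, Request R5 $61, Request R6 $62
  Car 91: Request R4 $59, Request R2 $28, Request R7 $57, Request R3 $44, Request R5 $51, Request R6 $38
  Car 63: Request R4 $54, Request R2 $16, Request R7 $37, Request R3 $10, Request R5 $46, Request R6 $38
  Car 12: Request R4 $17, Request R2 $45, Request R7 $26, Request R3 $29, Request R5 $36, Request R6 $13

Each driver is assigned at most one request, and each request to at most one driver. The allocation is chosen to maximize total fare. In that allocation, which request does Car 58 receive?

Optimal: Car 31→Request R3 ($26), Car 70→Request R5 ($57), Car 58→Request R6 ($62), Car 91→Request R7 ($57), Car 63→Request R4 ($54), Car 12→Request R2 ($45) — total 26+57+62+57+54+45 = $301.
Swapping Car 91↔Car 58 (Car 91→Request R6 $38, Car 58→Request R7 $49) loses 32.
Checked against all permutations: $301 is optimal.
Car 58's own top request is Request R4 ($65), but forcing Car 58→Request R4 and reassigning the rest optimally gives only $288 — worse by 13.

Car 58 receives Request R6.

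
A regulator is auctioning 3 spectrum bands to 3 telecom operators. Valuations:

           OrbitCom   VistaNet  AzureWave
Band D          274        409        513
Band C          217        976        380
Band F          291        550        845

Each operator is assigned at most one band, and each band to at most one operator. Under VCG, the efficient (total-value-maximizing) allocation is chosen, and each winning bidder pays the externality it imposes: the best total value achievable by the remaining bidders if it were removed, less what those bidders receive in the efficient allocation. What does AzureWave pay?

AzureWave pays $17M.

Efficient allocation: OrbitCom→Band D ($274M), VistaNet→Band C ($976M), AzureWave→Band F ($845M); total welfare W = $2095M.
AzureWave receives Band F at value $845M, so the others get W − 845 = $1250M.
Without AzureWave: best allocation of the remaining 2 bidders over all 3 bands is OrbitCom→Band F ($291M), VistaNet→Band C ($976M), total $1267M.
VCG payment = (others' best without AzureWave) − (others' welfare with AzureWave) = 1267 − 1250 = $17M.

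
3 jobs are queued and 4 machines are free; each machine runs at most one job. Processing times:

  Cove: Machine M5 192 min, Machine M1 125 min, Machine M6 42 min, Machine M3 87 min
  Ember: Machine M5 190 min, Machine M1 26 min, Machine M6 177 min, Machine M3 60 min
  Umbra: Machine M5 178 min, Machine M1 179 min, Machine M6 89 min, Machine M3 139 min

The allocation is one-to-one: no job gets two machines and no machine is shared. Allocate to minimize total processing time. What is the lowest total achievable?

Min total: 202 min

Treat this as an assignment problem: match each job to one machine.
Optimal: Cove→Machine M3 (87 min), Ember→Machine M1 (26 min), Umbra→Machine M6 (89 min) — total 87+26+89 = 202 min.
Row-greedy (each job in turn takes its cheapest remaining machine) gives 207 min, worse by 5.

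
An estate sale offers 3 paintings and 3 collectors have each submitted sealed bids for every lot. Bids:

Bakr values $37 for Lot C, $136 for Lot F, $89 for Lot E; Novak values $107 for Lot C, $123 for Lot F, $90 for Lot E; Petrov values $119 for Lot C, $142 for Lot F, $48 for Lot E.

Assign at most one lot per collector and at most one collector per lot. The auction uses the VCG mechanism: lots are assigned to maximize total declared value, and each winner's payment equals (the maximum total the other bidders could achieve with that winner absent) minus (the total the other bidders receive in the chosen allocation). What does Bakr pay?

Efficient allocation: Bakr→Lot F ($136), Novak→Lot E ($90), Petrov→Lot C ($119); total welfare W = $345.
Bakr receives Lot F at value $136, so the others get W − 136 = $209.
Without Bakr: best allocation of the remaining 2 bidders over all 3 lots is Novak→Lot C ($107), Petrov→Lot F ($142), total $249.
VCG payment = (others' best without Bakr) − (others' welfare with Bakr) = 249 − 209 = $40.

Bakr pays $40.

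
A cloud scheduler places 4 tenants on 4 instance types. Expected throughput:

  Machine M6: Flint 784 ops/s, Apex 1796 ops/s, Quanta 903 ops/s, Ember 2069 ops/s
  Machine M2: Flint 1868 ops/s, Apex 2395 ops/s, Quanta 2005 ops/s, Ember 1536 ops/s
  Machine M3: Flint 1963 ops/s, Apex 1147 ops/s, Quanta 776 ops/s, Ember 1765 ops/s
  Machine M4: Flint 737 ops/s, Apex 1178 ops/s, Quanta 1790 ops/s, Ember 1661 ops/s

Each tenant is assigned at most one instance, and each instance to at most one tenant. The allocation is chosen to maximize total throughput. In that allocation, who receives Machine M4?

Quanta receives Machine M4.

Optimal: Flint→Machine M3 (1963 ops/s), Apex→Machine M2 (2395 ops/s), Quanta→Machine M4 (1790 ops/s), Ember→Machine M6 (2069 ops/s) — total 1963+2395+1790+2069 = 8217 ops/s.
Next-best assignment: Flint→Machine M3, Apex→Machine M6, Quanta→Machine M2, Ember→Machine M4 = 7425 ops/s.
Checked against all permutations: 8217 ops/s is optimal.
Quanta's own top instance is Machine M2 (2005 ops/s), but forcing Quanta→Machine M2 and reassigning the rest optimally gives only 7425 ops/s — worse by 792.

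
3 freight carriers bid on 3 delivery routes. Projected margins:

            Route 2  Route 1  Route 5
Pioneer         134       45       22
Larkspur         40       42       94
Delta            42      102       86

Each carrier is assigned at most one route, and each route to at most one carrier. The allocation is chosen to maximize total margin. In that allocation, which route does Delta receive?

Treat this as an assignment problem: match each carrier to one route.
Optimal: Pioneer→Route 2 ($134k), Larkspur→Route 5 ($94k), Delta→Route 1 ($102k) — total 134+94+102 = $330k.
Next-best assignment: Pioneer→Route 2, Larkspur→Route 1, Delta→Route 5 = $262k.
Checked against all permutations: $330k is optimal.

Delta receives Route 1.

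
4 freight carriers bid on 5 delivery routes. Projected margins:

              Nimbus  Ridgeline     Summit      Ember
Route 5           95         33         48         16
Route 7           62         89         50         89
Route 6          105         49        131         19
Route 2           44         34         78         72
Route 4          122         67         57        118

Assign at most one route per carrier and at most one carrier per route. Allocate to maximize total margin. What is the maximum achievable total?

Max total: $433k

Optimal: Nimbus→Route 5 ($95k), Ridgeline→Route 7 ($89k), Summit→Route 6 ($131k), Ember→Route 4 ($118k) — total 95+89+131+118 = $433k.
Max-entry greedy (repeatedly take the single best remaining cell) gives $414k, worse by 19.
Next-best assignment: Nimbus→Route 4, Ridgeline→Route 7, Summit→Route 6, Ember→Route 2 = $414k.
No other one-to-one assignment exceeds $433k.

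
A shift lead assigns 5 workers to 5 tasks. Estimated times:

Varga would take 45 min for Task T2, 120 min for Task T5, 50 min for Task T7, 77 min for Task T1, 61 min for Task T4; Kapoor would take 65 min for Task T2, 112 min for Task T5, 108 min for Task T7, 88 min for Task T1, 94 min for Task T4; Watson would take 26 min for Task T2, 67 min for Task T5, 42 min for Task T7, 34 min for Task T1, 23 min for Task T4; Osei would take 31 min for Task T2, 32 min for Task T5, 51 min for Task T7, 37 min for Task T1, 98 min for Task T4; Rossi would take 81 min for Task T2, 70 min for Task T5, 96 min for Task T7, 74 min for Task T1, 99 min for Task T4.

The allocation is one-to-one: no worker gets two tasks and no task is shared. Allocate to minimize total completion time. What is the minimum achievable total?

Min total: 244 min

This is a one-to-one assignment (minimum-cost bipartite matching).
Optimal: Varga→Task T7 (50 min), Kapoor→Task T2 (65 min), Watson→Task T4 (23 min), Osei→Task T5 (32 min), Rossi→Task T1 (74 min) — total 50+65+23+32+74 = 244 min.
Min-entry greedy (repeatedly take the single cheapest remaining cell) gives 262 min, worse by 18.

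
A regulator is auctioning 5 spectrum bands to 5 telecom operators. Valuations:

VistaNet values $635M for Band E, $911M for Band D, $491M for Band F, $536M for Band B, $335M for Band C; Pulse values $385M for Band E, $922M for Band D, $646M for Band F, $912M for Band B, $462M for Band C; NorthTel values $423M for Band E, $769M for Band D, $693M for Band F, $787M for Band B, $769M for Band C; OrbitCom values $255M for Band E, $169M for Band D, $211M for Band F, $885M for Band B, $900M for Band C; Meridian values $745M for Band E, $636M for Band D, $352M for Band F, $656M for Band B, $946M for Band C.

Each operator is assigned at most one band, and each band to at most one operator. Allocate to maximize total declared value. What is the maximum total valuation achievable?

Optimal: VistaNet→Band D ($911M), Pulse→Band B ($912M), NorthTel→Band F ($693M), OrbitCom→Band C ($900M), Meridian→Band E ($745M) — total 911+912+693+900+745 = $4161M.
Row-greedy (each operator in turn takes its best remaining band) gives $3199M, worse by 962.

Maximum total: $4161M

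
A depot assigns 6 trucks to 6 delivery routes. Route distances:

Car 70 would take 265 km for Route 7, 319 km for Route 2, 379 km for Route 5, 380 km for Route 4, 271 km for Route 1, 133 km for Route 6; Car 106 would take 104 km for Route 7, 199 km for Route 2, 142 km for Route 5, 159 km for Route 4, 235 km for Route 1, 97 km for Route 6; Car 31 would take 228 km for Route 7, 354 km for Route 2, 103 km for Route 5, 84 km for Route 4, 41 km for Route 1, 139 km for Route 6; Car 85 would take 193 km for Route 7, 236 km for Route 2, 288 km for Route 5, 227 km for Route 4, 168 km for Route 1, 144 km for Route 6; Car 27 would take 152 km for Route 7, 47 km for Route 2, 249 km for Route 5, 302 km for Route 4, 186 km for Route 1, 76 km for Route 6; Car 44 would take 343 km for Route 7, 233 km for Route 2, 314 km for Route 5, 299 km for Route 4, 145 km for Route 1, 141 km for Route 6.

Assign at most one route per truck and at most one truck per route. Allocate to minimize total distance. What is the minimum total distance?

This is a one-to-one assignment (minimum-cost bipartite matching).
Optimal: Car 70→Route 6 (133 km), Car 106→Route 5 (142 km), Car 31→Route 4 (84 km), Car 85→Route 7 (193 km), Car 27→Route 2 (47 km), Car 44→Route 1 (145 km) — total 133+142+84+193+47+145 = 744 km.
Swapping Car 70↔Car 27 (Car 70→Route 2 319 km, Car 27→Route 6 76 km) adds 215.
Every other assignment is strictly worse.

Min total: 744 km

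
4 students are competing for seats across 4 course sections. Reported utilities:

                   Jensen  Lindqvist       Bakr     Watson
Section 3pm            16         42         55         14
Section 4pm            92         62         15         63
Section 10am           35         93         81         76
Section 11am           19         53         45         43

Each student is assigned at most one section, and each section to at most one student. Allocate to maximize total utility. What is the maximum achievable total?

Max total: 283 points

Optimal: Jensen→Section 4pm (92 points), Lindqvist→Section 10am (93 points), Bakr→Section 3pm (55 points), Watson→Section 11am (43 points) — total 92+93+55+43 = 283 points.
Checked against all permutations: 283 points is optimal.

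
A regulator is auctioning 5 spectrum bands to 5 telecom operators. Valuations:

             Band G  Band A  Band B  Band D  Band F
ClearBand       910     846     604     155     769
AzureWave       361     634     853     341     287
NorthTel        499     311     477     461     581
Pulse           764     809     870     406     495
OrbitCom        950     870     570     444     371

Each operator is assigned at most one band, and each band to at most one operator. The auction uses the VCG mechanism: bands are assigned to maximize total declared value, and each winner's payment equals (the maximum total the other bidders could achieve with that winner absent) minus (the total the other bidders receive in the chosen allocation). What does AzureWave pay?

AzureWave pays $258M.

Efficient allocation: ClearBand→Band F ($769M), AzureWave→Band B ($853M), NorthTel→Band D ($461M), Pulse→Band A ($809M), OrbitCom→Band G ($950M); total welfare W = $3842M.
AzureWave receives Band B at value $853M, so the others get W − 853 = $2989M.
Without AzureWave: best allocation of the remaining 4 bidders over all 5 bands is ClearBand→Band A ($846M), NorthTel→Band F ($581M), Pulse→Band B ($870M), OrbitCom→Band G ($950M), total $3247M.
VCG payment = (others' best without AzureWave) − (others' welfare with AzureWave) = 3247 − 2989 = $258M.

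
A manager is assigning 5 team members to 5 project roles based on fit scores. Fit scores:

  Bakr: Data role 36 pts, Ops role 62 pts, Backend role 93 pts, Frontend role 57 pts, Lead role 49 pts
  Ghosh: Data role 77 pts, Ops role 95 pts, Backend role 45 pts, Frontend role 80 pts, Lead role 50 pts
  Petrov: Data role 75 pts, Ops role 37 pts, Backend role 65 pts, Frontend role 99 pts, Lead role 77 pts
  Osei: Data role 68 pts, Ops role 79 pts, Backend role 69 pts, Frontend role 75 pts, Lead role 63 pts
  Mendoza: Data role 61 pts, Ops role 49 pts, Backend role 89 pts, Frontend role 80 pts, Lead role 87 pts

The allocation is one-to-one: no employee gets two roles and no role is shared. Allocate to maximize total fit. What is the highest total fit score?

Optimal: Bakr→Backend role (93 pts), Ghosh→Ops role (95 pts), Petrov→Frontend role (99 pts), Osei→Data role (68 pts), Mendoza→Lead role (87 pts) — total 93+95+99+68+87 = 442 pts.
Column-greedy (each role in turn goes to its best remaining employee) gives 435 pts, worse by 7.
Every other assignment is strictly worse.

Maximum total: 442 pts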